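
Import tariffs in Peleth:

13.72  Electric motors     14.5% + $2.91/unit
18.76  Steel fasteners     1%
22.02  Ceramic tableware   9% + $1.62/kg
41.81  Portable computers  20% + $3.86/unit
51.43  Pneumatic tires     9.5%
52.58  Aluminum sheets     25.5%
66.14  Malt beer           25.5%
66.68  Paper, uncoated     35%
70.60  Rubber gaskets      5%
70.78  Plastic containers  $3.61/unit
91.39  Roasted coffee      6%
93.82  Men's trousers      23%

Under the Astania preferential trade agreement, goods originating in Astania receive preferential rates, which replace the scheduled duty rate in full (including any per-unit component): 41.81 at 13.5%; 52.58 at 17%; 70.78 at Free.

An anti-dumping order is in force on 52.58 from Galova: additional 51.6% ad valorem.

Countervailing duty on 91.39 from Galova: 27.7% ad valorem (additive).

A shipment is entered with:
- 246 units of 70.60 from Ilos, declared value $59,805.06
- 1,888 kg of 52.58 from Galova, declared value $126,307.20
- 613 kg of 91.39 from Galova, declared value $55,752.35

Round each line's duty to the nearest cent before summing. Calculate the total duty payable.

$119,161.64

Line 1 (70.60, Ilos, 246 units, $59,805.06):
Base rate for 70.60 is 5%.
Duty = $59,805.06 × 5% = $2,990.25.
Line 2 (52.58, Galova, 1,888 kg, $126,307.20):
Base rate for 52.58 is 25.5%.
52.58 has an FTA preferential rate, but origin Galova is not Astania; base rate stands.
Additional duty on 52.58 from Galova: +51.6%. Applied ad valorem rate: 25.5% + 51.6% = 77.1%.
Duty = $126,307.20 × 77.1% = $97,382.85.
Line 3 (91.39, Galova, 613 kg, $55,752.35):
Base rate for 91.39 is 6%.
Additional duty on 91.39 from Galova: +27.7%. Applied ad valorem rate: 6% + 27.7% = 33.7%.
Duty = $55,752.35 × 33.7% = $18,788.54.
Total = $2,990.25 + $97,382.85 + $18,788.54 = $119,161.64.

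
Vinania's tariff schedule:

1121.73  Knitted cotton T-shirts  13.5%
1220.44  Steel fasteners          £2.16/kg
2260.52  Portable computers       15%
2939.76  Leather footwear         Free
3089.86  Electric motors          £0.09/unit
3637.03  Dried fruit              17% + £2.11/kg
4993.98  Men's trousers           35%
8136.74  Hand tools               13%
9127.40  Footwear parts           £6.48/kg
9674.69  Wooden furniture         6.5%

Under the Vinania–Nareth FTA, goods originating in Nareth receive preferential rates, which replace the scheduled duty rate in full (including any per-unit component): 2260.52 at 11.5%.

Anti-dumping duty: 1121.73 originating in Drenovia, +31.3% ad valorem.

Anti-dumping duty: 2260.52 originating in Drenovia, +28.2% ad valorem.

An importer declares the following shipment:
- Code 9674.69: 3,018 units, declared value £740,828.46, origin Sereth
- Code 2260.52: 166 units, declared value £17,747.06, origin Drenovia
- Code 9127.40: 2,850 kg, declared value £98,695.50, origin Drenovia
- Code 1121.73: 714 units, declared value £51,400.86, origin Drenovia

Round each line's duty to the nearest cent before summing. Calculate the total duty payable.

£97,316.17

Line 1 (9674.69, Sereth, 3,018 units, £740,828.46):
Base rate for 9674.69 is 6.5%.
Duty = £740,828.46 × 6.5% = £48,153.85.
Line 2 (2260.52, Drenovia, 166 units, £17,747.06):
Base rate for 2260.52 is 15%.
2260.52 has an FTA preferential rate, but origin Drenovia is not Nareth; base rate stands.
Additional duty on 2260.52 from Drenovia: +28.2%. Applied ad valorem rate: 15% + 28.2% = 43.2%.
Duty = £17,747.06 × 43.2% = £7,666.73.
Line 3 (9127.40, Drenovia, 2,850 kg, £98,695.50):
Base rate for 9127.40 is £6.48/kg.
Duty = 2,850 × £6.48 = £18,468.00.
Line 4 (1121.73, Drenovia, 714 units, £51,400.86):
Base rate for 1121.73 is 13.5%.
Additional duty on 1121.73 from Drenovia: +31.3%. Applied ad valorem rate: 13.5% + 31.3% = 44.8%.
Duty = £51,400.86 × 44.8% = £23,027.59.
Total = £48,153.85 + £7,666.73 + £18,468.00 + £23,027.59 = £97,316.17.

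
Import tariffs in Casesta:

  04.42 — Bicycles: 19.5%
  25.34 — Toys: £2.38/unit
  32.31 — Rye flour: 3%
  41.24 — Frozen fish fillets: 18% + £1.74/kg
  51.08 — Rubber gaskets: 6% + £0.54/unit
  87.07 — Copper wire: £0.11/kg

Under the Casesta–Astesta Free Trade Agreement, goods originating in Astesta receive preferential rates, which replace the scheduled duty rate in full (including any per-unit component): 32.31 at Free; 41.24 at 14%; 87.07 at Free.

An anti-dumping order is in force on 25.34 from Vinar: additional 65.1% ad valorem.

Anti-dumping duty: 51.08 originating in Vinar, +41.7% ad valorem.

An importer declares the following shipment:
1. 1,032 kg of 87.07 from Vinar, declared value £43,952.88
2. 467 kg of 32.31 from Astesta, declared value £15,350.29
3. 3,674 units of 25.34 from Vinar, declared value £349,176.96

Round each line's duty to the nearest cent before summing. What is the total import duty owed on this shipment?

£236,171.84

Line 1 (87.07, Vinar, 1,032 kg, £43,952.88):
Base rate for 87.07 is £0.11/kg.
87.07 has an FTA preferential rate, but origin Vinar is not Astesta; base rate stands.
Duty = 1,032 × £0.11 = £113.52.
Line 2 (32.31, Astesta, 467 kg, £15,350.29):
Base rate for 32.31 is 3%.
Origin Astesta qualifies under the Casesta–Astesta agreement and 32.31 is covered: preferential rate Free applies instead.
Duty = £15,350.29 × 0% = £0.00.
Line 3 (25.34, Vinar, 3,674 units, £349,176.96):
Base rate for 25.34 is £2.38/unit.
Additional duty on 25.34 from Vinar: +65.1% ad valorem. Applied ad valorem rate = 65.1%.
Duty = £349,176.96 × 65.1% + 3,674 × £2.38 = £236,058.32.
Total = £113.52 + £0.00 + £236,058.32 = £236,171.84.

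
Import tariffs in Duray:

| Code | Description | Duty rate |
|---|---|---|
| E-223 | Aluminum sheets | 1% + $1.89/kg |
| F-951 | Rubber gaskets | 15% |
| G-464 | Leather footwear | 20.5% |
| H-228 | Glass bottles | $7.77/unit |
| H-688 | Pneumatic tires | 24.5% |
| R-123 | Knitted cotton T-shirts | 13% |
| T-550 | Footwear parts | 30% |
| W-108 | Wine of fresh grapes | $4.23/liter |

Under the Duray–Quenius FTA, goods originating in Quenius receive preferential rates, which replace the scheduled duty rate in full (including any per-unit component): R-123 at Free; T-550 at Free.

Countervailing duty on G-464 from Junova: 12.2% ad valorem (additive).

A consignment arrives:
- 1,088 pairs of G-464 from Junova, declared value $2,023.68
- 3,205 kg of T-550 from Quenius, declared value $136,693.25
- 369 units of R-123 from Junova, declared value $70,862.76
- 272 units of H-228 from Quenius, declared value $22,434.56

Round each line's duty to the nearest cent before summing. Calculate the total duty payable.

$11,987.34

Line 1 (G-464, Junova, 1,088 pairs, $2,023.68):
Base rate for G-464 is 20.5%.
Additional duty on G-464 from Junova: +12.2%. Applied ad valorem rate: 20.5% + 12.2% = 32.7%.
Duty = $2,023.68 × 32.7% = $661.74.
Line 2 (T-550, Quenius, 3,205 kg, $136,693.25):
Base rate for T-550 is 30%.
Origin Quenius qualifies under the Duray–Quenius agreement and T-550 is covered: preferential rate Free applies instead.
Duty = $136,693.25 × 0% = $0.00.
Line 3 (R-123, Junova, 369 units, $70,862.76):
Base rate for R-123 is 13%.
R-123 has an FTA preferential rate, but origin Junova is not Quenius; base rate stands.
Duty = $70,862.76 × 13% = $9,212.16.
Line 4 (H-228, Quenius, 272 units, $22,434.56):
Base rate for H-228 is $7.77/unit.
Origin Quenius is the FTA partner but H-228 is not on the preference list; base rate stands.
Duty = 272 × $7.77 = $2,113.44.
Total = $661.74 + $0.00 + $9,212.16 + $2,113.44 = $11,987.34.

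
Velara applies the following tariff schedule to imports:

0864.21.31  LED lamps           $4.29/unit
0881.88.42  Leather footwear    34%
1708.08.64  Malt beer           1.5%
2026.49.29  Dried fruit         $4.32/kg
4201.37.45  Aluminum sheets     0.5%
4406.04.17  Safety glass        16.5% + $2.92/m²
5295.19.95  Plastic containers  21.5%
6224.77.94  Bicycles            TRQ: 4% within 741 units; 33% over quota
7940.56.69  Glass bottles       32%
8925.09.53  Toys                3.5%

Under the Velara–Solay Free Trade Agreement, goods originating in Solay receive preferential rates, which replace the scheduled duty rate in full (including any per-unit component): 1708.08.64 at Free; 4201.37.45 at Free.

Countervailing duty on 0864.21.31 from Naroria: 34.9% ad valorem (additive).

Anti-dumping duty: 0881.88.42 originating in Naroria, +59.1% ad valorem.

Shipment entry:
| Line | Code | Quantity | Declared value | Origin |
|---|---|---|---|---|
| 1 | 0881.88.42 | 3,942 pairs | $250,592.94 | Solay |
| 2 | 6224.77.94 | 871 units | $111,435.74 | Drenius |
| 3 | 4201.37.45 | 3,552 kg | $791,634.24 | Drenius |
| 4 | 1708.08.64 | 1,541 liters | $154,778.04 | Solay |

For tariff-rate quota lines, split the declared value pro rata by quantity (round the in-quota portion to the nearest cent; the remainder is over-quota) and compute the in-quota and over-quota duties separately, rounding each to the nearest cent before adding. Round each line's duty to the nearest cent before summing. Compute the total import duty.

$98,440.54

Line 1 (0881.88.42, Solay, 3,942 pairs, $250,592.94):
Base rate for 0881.88.42 is 34%.
Origin Solay is the FTA partner but 0881.88.42 is not on the preference list; base rate stands.
The additional-duty order on 0881.88.42 targets Naroria, not Solay; it does not apply.
Duty = $250,592.94 × 34% = $85,201.60.
Line 2 (6224.77.94, Drenius, 871 units, $111,435.74):
Code 6224.77.94 is under a tariff-rate quota (threshold 741 units). In-quota: 741 units at 4%; over-quota: 130 units at 33%.
Pro-rata value split: in-quota = $111,435.74 × 741/871 = $94,803.54; over-quota = $111,435.74 − $94,803.54 = $16,632.20.
In-quota duty = $94,803.54 × 4% = $3,792.14. Over-quota duty = $16,632.20 × 33% = $5,488.63.
Line duty = $3,792.14 + $5,488.63 = $9,280.77.
Line 3 (4201.37.45, Drenius, 3,552 kg, $791,634.24):
Base rate for 4201.37.45 is 0.5%.
4201.37.45 has an FTA preferential rate, but origin Drenius is not Solay; base rate stands.
Duty = $791,634.24 × 0.5% = $3,958.17.
Line 4 (1708.08.64, Solay, 1,541 liters, $154,778.04):
Base rate for 1708.08.64 is 1.5%.
Origin Solay qualifies under the Velara–Solay agreement and 1708.08.64 is covered: preferential rate Free applies instead.
Duty = $154,778.04 × 0% = $0.00.
Total = $85,201.60 + $9,280.77 + $3,958.17 + $0.00 = $98,440.54.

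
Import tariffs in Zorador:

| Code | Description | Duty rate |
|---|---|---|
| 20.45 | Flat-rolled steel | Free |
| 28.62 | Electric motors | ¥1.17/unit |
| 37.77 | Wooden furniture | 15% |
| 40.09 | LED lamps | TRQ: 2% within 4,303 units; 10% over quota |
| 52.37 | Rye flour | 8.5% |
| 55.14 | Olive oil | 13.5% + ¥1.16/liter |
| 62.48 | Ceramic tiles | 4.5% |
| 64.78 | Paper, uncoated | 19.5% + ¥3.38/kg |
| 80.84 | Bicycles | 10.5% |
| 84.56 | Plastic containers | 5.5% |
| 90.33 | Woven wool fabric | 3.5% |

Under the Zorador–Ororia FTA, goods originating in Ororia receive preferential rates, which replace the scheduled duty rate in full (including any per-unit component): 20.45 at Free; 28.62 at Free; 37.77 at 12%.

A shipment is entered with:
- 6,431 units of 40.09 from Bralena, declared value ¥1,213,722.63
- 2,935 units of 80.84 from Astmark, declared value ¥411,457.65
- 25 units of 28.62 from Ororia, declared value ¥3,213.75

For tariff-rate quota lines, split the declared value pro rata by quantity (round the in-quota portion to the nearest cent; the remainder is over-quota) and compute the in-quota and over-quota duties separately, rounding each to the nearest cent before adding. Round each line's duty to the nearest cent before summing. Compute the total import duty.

¥99,606.89

Line 1 (40.09, Bralena, 6,431 units, ¥1,213,722.63):
Code 40.09 is under a tariff-rate quota (threshold 4,303 units). In-quota: 4,303 units at 2%; over-quota: 2,128 units at 10%.
Pro-rata value split: in-quota = ¥1,213,722.63 × 4,303/6,431 = ¥812,105.19; over-quota = ¥1,213,722.63 − ¥812,105.19 = ¥401,617.44.
In-quota duty = ¥812,105.19 × 2% = ¥16,242.10. Over-quota duty = ¥401,617.44 × 10% = ¥40,161.74.
Line duty = ¥16,242.10 + ¥40,161.74 = ¥56,403.84.
Line 2 (80.84, Astmark, 2,935 units, ¥411,457.65):
Base rate for 80.84 is 10.5%.
Duty = ¥411,457.65 × 10.5% = ¥43,203.05.
Line 3 (28.62, Ororia, 25 units, ¥3,213.75):
Base rate for 28.62 is ¥1.17/unit.
Origin Ororia qualifies under the Zorador–Ororia agreement and 28.62 is covered: preferential rate Free applies instead.
Duty = ¥3,213.75 × 0% = ¥0.00.
Total = ¥56,403.84 + ¥43,203.05 + ¥0.00 = ¥99,606.89.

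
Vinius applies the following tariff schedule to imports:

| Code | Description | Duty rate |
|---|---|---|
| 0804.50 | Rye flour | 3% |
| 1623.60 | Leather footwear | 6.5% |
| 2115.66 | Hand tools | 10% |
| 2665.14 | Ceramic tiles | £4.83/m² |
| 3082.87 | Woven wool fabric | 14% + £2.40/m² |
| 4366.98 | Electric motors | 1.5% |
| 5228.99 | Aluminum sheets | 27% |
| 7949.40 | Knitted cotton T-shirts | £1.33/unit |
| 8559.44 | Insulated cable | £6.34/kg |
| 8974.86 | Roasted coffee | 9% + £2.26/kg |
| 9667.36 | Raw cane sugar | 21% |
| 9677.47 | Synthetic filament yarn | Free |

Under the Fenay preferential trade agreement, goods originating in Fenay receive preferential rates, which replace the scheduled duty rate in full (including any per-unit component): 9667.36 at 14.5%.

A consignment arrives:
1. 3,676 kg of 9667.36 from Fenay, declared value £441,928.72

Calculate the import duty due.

Line 1 (9667.36, Fenay, 3,676 kg, £441,928.72):
Base rate for 9667.36 is 21%.
Origin Fenay qualifies under the Vinius–Fenay agreement and 9667.36 is covered: preferential rate 14.5% applies instead.
Duty = £441,928.72 × 14.5% = £64,079.66.

£64,079.66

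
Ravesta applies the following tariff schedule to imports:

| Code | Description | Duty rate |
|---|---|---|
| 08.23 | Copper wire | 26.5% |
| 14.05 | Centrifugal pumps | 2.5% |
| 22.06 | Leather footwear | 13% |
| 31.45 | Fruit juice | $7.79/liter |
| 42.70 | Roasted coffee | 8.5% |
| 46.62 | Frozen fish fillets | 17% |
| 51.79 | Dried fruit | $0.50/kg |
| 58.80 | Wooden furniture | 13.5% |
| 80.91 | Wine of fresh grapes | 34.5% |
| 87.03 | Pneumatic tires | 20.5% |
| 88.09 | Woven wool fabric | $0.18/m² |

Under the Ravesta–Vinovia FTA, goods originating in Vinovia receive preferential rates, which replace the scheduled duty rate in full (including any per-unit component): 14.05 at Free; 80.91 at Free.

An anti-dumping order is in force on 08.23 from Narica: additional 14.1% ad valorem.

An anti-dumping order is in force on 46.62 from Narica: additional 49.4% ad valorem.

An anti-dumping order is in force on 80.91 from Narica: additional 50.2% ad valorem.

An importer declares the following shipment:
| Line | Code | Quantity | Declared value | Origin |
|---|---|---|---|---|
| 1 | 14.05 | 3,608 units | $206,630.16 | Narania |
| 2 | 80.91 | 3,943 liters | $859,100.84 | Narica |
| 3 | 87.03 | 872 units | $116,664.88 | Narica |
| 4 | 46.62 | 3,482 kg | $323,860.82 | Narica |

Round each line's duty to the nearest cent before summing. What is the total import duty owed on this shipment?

$971,784.04

Line 1 (14.05, Narania, 3,608 units, $206,630.16):
Base rate for 14.05 is 2.5%.
14.05 has an FTA preferential rate, but origin Narania is not Vinovia; base rate stands.
Duty = $206,630.16 × 2.5% = $5,165.75.
Line 2 (80.91, Narica, 3,943 liters, $859,100.84):
Base rate for 80.91 is 34.5%.
80.91 has an FTA preferential rate, but origin Narica is not Vinovia; base rate stands.
Additional duty on 80.91 from Narica: +50.2%. Applied ad valorem rate: 34.5% + 50.2% = 84.7%.
Duty = $859,100.84 × 84.7% = $727,658.41.
Line 3 (87.03, Narica, 872 units, $116,664.88):
Base rate for 87.03 is 20.5%.
Duty = $116,664.88 × 20.5% = $23,916.30.
Line 4 (46.62, Narica, 3,482 kg, $323,860.82):
Base rate for 46.62 is 17%.
Additional duty on 46.62 from Narica: +49.4%. Applied ad valorem rate: 17% + 49.4% = 66.4%.
Duty = $323,860.82 × 66.4% = $215,043.58.
Total = $5,165.75 + $727,658.41 + $23,916.30 + $215,043.58 = $971,784.04.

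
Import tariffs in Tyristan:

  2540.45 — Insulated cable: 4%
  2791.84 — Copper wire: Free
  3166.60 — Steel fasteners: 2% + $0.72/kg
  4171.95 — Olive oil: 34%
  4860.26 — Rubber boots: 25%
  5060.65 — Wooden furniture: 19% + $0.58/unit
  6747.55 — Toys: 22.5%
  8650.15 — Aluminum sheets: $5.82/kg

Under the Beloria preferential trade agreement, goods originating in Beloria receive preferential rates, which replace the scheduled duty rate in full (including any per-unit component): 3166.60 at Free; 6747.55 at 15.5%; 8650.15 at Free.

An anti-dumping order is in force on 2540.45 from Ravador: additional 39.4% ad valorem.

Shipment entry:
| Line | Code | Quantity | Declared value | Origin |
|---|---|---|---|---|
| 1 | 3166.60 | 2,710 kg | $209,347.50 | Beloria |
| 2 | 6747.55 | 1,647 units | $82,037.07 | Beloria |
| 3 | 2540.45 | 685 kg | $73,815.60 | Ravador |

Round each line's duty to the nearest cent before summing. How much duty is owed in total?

Line 1 (3166.60, Beloria, 2,710 kg, $209,347.50):
Base rate for 3166.60 is 2% + $0.72/kg.
Origin Beloria qualifies under the Tyristan–Beloria agreement and 3166.60 is covered: preferential rate Free applies instead.
Duty = $209,347.50 × 0% = $0.00.
Line 2 (6747.55, Beloria, 1,647 units, $82,037.07):
Base rate for 6747.55 is 22.5%.
Origin Beloria qualifies under the Tyristan–Beloria agreement and 6747.55 is covered: preferential rate 15.5% applies instead.
Duty = $82,037.07 × 15.5% = $12,715.75.
Line 3 (2540.45, Ravador, 685 kg, $73,815.60):
Base rate for 2540.45 is 4%.
Additional duty on 2540.45 from Ravador: +39.4%. Applied ad valorem rate: 4% + 39.4% = 43.4%.
Duty = $73,815.60 × 43.4% = $32,035.97.
Total = $0.00 + $12,715.75 + $32,035.97 = $44,751.72.

$44,751.72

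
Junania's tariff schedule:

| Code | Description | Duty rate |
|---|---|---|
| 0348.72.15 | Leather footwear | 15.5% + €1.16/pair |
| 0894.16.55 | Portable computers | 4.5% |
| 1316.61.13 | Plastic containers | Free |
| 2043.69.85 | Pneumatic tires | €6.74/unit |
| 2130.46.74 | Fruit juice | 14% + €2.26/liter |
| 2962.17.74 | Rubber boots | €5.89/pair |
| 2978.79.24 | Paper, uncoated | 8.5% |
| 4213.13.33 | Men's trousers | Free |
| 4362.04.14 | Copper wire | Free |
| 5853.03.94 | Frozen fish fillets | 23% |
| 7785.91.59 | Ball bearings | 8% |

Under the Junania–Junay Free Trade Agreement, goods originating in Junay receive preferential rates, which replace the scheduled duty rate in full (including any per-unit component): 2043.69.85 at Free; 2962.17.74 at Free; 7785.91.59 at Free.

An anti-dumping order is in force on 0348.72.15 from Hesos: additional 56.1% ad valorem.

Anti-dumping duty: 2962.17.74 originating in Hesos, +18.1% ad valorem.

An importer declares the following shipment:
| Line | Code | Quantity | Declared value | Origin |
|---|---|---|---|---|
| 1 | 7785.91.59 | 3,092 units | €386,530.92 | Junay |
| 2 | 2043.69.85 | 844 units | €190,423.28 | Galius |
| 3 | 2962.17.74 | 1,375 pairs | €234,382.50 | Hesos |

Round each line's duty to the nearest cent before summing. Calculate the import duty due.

€56,210.54

Line 1 (7785.91.59, Junay, 3,092 units, €386,530.92):
Base rate for 7785.91.59 is 8%.
Origin Junay qualifies under the Junania–Junay agreement and 7785.91.59 is covered: preferential rate Free applies instead.
Duty = €386,530.92 × 0% = €0.00.
Line 2 (2043.69.85, Galius, 844 units, €190,423.28):
Base rate for 2043.69.85 is €6.74/unit.
2043.69.85 has an FTA preferential rate, but origin Galius is not Junay; base rate stands.
Duty = 844 × €6.74 = €5,688.56.
Line 3 (2962.17.74, Hesos, 1,375 pairs, €234,382.50):
Base rate for 2962.17.74 is €5.89/pair.
2962.17.74 has an FTA preferential rate, but origin Hesos is not Junay; base rate stands.
Additional duty on 2962.17.74 from Hesos: +18.1% ad valorem. Applied ad valorem rate = 18.1%.
Duty = €234,382.50 × 18.1% + 1,375 × €5.89 = €50,521.98.
Total = €0.00 + €5,688.56 + €50,521.98 = €56,210.54.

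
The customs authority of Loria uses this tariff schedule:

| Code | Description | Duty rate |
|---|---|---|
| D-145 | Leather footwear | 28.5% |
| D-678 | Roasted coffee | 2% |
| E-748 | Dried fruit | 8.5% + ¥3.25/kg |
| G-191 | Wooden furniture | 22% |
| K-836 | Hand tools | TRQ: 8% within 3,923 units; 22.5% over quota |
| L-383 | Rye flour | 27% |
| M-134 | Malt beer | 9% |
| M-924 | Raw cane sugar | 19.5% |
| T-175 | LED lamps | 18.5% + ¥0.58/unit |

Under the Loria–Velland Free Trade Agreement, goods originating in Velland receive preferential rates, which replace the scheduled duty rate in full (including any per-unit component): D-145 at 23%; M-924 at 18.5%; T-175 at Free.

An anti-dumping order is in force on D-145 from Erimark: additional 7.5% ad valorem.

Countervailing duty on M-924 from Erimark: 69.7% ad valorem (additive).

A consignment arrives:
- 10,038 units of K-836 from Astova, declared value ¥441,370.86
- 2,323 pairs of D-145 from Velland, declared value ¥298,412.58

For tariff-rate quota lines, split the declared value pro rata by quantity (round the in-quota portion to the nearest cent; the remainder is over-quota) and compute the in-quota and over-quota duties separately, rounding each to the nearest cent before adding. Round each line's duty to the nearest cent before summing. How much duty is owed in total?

Line 1 (K-836, Astova, 10,038 units, ¥441,370.86):
Code K-836 is under a tariff-rate quota (threshold 3,923 units). In-quota: 3,923 units at 8%; over-quota: 6,115 units at 22.5%.
Pro-rata value split: in-quota = ¥441,370.86 × 3,923/10,038 = ¥172,494.31; over-quota = ¥441,370.86 − ¥172,494.31 = ¥268,876.55.
In-quota duty = ¥172,494.31 × 8% = ¥13,799.54. Over-quota duty = ¥268,876.55 × 22.5% = ¥60,497.22.
Line duty = ¥13,799.54 + ¥60,497.22 = ¥74,296.76.
Line 2 (D-145, Velland, 2,323 pairs, ¥298,412.58):
Base rate for D-145 is 28.5%.
Origin Velland qualifies under the Loria–Velland agreement and D-145 is covered: preferential rate 23% applies instead.
The additional-duty order on D-145 targets Erimark, not Velland; it does not apply.
Duty = ¥298,412.58 × 23% = ¥68,634.89.
Total = ¥74,296.76 + ¥68,634.89 = ¥142,931.65.

¥142,931.65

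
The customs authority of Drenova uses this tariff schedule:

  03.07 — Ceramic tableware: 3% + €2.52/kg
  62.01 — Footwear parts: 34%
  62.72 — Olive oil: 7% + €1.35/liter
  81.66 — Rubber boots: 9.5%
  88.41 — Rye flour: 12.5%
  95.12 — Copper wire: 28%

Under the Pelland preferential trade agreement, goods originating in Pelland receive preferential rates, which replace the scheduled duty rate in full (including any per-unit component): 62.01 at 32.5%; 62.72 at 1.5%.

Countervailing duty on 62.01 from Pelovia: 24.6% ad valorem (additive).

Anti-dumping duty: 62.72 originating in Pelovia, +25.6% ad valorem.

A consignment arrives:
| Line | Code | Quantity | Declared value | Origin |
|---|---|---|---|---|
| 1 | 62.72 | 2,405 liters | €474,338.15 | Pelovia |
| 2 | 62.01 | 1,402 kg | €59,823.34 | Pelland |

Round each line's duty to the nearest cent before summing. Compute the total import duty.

Line 1 (62.72, Pelovia, 2,405 liters, €474,338.15):
Base rate for 62.72 is 7% + €1.35/liter.
62.72 has an FTA preferential rate, but origin Pelovia is not Pelland; base rate stands.
Additional duty on 62.72 from Pelovia: +25.6%. Applied ad valorem rate: 7% + 25.6% = 32.6%.
Duty = €474,338.15 × 32.6% + 2,405 × €1.35 = €157,880.99.
Line 2 (62.01, Pelland, 1,402 kg, €59,823.34):
Base rate for 62.01 is 34%.
Origin Pelland qualifies under the Drenova–Pelland agreement and 62.01 is covered: preferential rate 32.5% applies instead.
The additional-duty order on 62.01 targets Pelovia, not Pelland; it does not apply.
Duty = €59,823.34 × 32.5% = €19,442.59.
Total = €157,880.99 + €19,442.59 = €177,323.58.

€177,323.58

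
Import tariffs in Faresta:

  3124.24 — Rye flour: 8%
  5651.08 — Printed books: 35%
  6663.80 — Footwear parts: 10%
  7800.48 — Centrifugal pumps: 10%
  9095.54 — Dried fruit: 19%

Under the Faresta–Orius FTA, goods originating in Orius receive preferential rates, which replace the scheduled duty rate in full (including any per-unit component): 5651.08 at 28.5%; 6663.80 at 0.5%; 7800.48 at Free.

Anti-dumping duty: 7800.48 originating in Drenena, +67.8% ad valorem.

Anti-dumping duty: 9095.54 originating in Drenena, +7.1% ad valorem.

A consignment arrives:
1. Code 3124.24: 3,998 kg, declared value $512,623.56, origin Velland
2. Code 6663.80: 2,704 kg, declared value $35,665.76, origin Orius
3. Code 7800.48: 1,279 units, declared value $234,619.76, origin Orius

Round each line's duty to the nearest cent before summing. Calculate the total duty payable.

$41,188.21

Line 1 (3124.24, Velland, 3,998 kg, $512,623.56):
Base rate for 3124.24 is 8%.
Duty = $512,623.56 × 8% = $41,009.88.
Line 2 (6663.80, Orius, 2,704 kg, $35,665.76):
Base rate for 6663.80 is 10%.
Origin Orius qualifies under the Faresta–Orius agreement and 6663.80 is covered: preferential rate 0.5% applies instead.
Duty = $35,665.76 × 0.5% = $178.33.
Line 3 (7800.48, Orius, 1,279 units, $234,619.76):
Base rate for 7800.48 is 10%.
Origin Orius qualifies under the Faresta–Orius agreement and 7800.48 is covered: preferential rate Free applies instead.
The additional-duty order on 7800.48 targets Drenena, not Orius; it does not apply.
Duty = $234,619.76 × 0% = $0.00.
Total = $41,009.88 + $178.33 + $0.00 = $41,188.21.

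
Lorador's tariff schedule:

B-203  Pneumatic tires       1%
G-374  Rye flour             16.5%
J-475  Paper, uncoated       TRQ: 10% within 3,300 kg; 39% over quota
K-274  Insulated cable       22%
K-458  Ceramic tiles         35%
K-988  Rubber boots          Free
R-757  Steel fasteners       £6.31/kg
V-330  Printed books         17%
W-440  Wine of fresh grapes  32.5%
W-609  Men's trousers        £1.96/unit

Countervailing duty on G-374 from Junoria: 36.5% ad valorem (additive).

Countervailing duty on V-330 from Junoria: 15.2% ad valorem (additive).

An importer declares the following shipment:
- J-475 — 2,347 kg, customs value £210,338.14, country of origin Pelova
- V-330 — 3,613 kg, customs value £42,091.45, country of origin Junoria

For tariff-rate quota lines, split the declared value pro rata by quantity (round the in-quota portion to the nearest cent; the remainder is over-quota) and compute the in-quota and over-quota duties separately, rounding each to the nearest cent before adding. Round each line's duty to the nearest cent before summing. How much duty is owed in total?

Line 1 (J-475, Pelova, 2,347 kg, £210,338.14):
Code J-475 is under a tariff-rate quota (threshold 3,300 kg). Quantity 2,347 kg is within the quota, so the in-quota rate 10% applies to the full value.
Duty = £210,338.14 × 10% = £21,033.81.
Line 2 (V-330, Junoria, 3,613 kg, £42,091.45):
Base rate for V-330 is 17%.
Additional duty on V-330 from Junoria: +15.2%. Applied ad valorem rate: 17% + 15.2% = 32.2%.
Duty = £42,091.45 × 32.2% = £13,553.45.
Total = £21,033.81 + £13,553.45 = £34,587.26.

£34,587.26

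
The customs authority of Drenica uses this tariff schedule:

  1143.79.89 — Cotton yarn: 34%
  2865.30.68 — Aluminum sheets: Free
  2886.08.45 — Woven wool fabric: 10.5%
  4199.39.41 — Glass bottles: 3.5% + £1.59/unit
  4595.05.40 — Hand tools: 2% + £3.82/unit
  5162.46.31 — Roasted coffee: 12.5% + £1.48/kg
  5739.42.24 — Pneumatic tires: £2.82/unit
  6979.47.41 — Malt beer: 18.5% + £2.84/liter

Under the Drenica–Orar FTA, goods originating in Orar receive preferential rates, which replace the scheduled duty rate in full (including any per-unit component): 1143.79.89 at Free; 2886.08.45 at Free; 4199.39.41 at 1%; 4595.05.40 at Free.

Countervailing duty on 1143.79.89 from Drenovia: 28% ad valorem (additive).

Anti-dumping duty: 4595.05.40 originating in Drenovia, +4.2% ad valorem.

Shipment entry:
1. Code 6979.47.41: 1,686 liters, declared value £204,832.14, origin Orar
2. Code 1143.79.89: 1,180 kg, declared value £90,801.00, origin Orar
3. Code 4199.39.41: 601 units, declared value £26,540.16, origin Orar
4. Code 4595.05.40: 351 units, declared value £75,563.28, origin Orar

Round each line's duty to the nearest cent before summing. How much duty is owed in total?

£42,947.59

Line 1 (6979.47.41, Orar, 1,686 liters, £204,832.14):
Base rate for 6979.47.41 is 18.5% + £2.84/liter.
Origin Orar is the FTA partner but 6979.47.41 is not on the preference list; base rate stands.
Duty = £204,832.14 × 18.5% + 1,686 × £2.84 = £42,682.19.
Line 2 (1143.79.89, Orar, 1,180 kg, £90,801.00):
Base rate for 1143.79.89 is 34%.
Origin Orar qualifies under the Drenica–Orar agreement and 1143.79.89 is covered: preferential rate Free applies instead.
The additional-duty order on 1143.79.89 targets Drenovia, not Orar; it does not apply.
Duty = £90,801.00 × 0% = £0.00.
Line 3 (4199.39.41, Orar, 601 units, £26,540.16):
Base rate for 4199.39.41 is 3.5% + £1.59/unit.
Origin Orar qualifies under the Drenica–Orar agreement and 4199.39.41 is covered: preferential rate 1% applies instead.
Duty = £26,540.16 × 1% = £265.40.
Line 4 (4595.05.40, Orar, 351 units, £75,563.28):
Base rate for 4595.05.40 is 2% + £3.82/unit.
Origin Orar qualifies under the Drenica–Orar agreement and 4595.05.40 is covered: preferential rate Free applies instead.
The additional-duty order on 4595.05.40 targets Drenovia, not Orar; it does not apply.
Duty = £75,563.28 × 0% = £0.00.
Total = £42,682.19 + £0.00 + £265.40 + £0.00 = £42,947.59.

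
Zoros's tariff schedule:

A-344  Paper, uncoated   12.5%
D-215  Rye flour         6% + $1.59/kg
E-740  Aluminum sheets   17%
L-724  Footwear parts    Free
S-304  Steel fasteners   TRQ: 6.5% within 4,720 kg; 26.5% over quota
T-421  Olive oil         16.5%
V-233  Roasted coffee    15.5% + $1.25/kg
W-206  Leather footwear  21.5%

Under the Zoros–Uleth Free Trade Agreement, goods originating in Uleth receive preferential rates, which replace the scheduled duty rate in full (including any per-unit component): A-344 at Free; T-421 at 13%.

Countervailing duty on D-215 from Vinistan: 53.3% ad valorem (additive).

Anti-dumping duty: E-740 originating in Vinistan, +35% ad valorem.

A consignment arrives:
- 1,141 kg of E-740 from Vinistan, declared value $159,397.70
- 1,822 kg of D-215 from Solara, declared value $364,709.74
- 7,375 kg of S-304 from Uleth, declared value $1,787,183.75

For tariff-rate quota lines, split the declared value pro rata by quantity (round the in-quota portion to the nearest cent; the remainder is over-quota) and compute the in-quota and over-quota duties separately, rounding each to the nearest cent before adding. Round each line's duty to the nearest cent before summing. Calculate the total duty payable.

$352,510.53

Line 1 (E-740, Vinistan, 1,141 kg, $159,397.70):
Base rate for E-740 is 17%.
Additional duty on E-740 from Vinistan: +35%. Applied ad valorem rate: 17% + 35% = 52%.
Duty = $159,397.70 × 52% = $82,886.80.
Line 2 (D-215, Solara, 1,822 kg, $364,709.74):
Base rate for D-215 is 6% + $1.59/kg.
The additional-duty order on D-215 targets Vinistan, not Solara; it does not apply.
Duty = $364,709.74 × 6% + 1,822 × $1.59 = $24,779.56.
Line 3 (S-304, Uleth, 7,375 kg, $1,787,183.75):
Code S-304 is under a tariff-rate quota (threshold 4,720 kg). In-quota: 4,720 kg at 6.5%; over-quota: 2,655 kg at 26.5%.
Pro-rata value split: in-quota = $1,787,183.75 × 4,720/7,375 = $1,143,797.60; over-quota = $1,787,183.75 − $1,143,797.60 = $643,386.15.
In-quota duty = $1,143,797.60 × 6.5% = $74,346.84. Over-quota duty = $643,386.15 × 26.5% = $170,497.33.
Line duty = $74,346.84 + $170,497.33 = $244,844.17.
Total = $82,886.80 + $24,779.56 + $244,844.17 = $352,510.53.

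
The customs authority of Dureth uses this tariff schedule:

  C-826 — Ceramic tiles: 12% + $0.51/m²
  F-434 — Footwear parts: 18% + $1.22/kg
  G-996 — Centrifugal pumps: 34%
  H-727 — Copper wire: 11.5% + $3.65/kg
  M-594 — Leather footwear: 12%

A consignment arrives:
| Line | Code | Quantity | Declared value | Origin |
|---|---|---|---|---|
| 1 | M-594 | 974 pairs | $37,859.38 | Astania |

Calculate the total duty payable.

Line 1 (M-594, Astania, 974 pairs, $37,859.38):
Base rate for M-594 is 12%.
Duty = $37,859.38 × 12% = $4,543.13.

$4,543.13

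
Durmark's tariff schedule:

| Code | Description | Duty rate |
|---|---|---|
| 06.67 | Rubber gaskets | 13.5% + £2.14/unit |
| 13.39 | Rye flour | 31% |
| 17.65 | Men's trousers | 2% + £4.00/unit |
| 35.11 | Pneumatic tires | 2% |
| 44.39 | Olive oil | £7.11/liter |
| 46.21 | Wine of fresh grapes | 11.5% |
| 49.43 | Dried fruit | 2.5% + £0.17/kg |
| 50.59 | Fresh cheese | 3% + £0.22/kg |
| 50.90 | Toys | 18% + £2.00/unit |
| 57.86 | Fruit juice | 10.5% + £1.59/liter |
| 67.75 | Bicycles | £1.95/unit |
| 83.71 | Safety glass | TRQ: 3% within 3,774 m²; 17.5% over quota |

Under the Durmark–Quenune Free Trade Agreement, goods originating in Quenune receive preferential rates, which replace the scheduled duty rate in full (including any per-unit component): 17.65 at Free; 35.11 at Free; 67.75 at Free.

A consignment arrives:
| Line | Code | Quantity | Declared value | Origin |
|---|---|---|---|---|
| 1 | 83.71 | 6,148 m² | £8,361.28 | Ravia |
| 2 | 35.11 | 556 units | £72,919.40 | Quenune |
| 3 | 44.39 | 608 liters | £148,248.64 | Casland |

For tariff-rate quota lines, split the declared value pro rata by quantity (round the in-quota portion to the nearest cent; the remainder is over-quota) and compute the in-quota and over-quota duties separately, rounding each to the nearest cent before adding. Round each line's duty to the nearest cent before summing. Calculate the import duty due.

Line 1 (83.71, Ravia, 6,148 m², £8,361.28):
Code 83.71 is under a tariff-rate quota (threshold 3,774 m²). In-quota: 3,774 m² at 3%; over-quota: 2,374 m² at 17.5%.
Pro-rata value split: in-quota = £8,361.28 × 3,774/6,148 = £5,132.64; over-quota = £8,361.28 − £5,132.64 = £3,228.64.
In-quota duty = £5,132.64 × 3% = £153.98. Over-quota duty = £3,228.64 × 17.5% = £565.01.
Line duty = £153.98 + £565.01 = £718.99.
Line 2 (35.11, Quenune, 556 units, £72,919.40):
Base rate for 35.11 is 2%.
Origin Quenune qualifies under the Durmark–Quenune agreement and 35.11 is covered: preferential rate Free applies instead.
Duty = £72,919.40 × 0% = £0.00.
Line 3 (44.39, Casland, 608 liters, £148,248.64):
Base rate for 44.39 is £7.11/liter.
Duty = 608 × £7.11 = £4,322.88.
Total = £718.99 + £0.00 + £4,322.88 = £5,041.87.

£5,041.87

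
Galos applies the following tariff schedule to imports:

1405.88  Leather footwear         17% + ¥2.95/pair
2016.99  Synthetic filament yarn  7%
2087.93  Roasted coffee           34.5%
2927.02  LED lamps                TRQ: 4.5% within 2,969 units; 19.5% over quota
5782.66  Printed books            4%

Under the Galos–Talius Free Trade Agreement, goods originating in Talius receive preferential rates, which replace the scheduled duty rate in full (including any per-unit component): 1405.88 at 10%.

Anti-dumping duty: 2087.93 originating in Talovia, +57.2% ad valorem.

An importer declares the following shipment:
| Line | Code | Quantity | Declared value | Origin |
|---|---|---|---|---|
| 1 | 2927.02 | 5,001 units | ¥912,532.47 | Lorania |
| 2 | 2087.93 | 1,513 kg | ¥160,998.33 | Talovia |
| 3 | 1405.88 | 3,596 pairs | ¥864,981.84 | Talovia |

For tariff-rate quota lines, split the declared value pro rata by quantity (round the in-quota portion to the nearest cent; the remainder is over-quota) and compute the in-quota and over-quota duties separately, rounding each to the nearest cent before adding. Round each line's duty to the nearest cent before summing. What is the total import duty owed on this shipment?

Line 1 (2927.02, Lorania, 5,001 units, ¥912,532.47):
Code 2927.02 is under a tariff-rate quota (threshold 2,969 units). In-quota: 2,969 units at 4.5%; over-quota: 2,032 units at 19.5%.
Pro-rata value split: in-quota = ¥912,532.47 × 2,969/5,001 = ¥541,753.43; over-quota = ¥912,532.47 − ¥541,753.43 = ¥370,779.04.
In-quota duty = ¥541,753.43 × 4.5% = ¥24,378.90. Over-quota duty = ¥370,779.04 × 19.5% = ¥72,301.91.
Line duty = ¥24,378.90 + ¥72,301.91 = ¥96,680.81.
Line 2 (2087.93, Talovia, 1,513 kg, ¥160,998.33):
Base rate for 2087.93 is 34.5%.
Additional duty on 2087.93 from Talovia: +57.2%. Applied ad valorem rate: 34.5% + 57.2% = 91.7%.
Duty = ¥160,998.33 × 91.7% = ¥147,635.47.
Line 3 (1405.88, Talovia, 3,596 pairs, ¥864,981.84):
Base rate for 1405.88 is 17% + ¥2.95/pair.
1405.88 has an FTA preferential rate, but origin Talovia is not Talius; base rate stands.
Duty = ¥864,981.84 × 17% + 3,596 × ¥2.95 = ¥157,655.11.
Total = ¥96,680.81 + ¥147,635.47 + ¥157,655.11 = ¥401,971.39.

¥401,971.39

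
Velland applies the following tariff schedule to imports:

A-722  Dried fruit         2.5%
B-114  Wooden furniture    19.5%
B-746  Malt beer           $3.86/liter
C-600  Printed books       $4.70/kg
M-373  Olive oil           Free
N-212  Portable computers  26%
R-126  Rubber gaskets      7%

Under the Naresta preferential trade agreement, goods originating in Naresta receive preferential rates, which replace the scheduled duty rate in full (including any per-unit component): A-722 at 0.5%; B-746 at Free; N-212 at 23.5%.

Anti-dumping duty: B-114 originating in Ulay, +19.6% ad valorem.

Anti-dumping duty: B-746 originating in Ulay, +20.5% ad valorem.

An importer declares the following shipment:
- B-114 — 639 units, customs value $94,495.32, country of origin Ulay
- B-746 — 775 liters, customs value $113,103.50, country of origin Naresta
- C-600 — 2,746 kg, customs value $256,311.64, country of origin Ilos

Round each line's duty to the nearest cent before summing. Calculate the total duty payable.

Line 1 (B-114, Ulay, 639 units, $94,495.32):
Base rate for B-114 is 19.5%.
Additional duty on B-114 from Ulay: +19.6%. Applied ad valorem rate: 19.5% + 19.6% = 39.1%.
Duty = $94,495.32 × 39.1% = $36,947.67.
Line 2 (B-746, Naresta, 775 liters, $113,103.50):
Base rate for B-746 is $3.86/liter.
Origin Naresta qualifies under the Velland–Naresta agreement and B-746 is covered: preferential rate Free applies instead.
The additional-duty order on B-746 targets Ulay, not Naresta; it does not apply.
Duty = $113,103.50 × 0% = $0.00.
Line 3 (C-600, Ilos, 2,746 kg, $256,311.64):
Base rate for C-600 is $4.70/kg.
Duty = 2,746 × $4.70 = $12,906.20.
Total = $36,947.67 + $0.00 + $12,906.20 = $49,853.87.

$49,853.87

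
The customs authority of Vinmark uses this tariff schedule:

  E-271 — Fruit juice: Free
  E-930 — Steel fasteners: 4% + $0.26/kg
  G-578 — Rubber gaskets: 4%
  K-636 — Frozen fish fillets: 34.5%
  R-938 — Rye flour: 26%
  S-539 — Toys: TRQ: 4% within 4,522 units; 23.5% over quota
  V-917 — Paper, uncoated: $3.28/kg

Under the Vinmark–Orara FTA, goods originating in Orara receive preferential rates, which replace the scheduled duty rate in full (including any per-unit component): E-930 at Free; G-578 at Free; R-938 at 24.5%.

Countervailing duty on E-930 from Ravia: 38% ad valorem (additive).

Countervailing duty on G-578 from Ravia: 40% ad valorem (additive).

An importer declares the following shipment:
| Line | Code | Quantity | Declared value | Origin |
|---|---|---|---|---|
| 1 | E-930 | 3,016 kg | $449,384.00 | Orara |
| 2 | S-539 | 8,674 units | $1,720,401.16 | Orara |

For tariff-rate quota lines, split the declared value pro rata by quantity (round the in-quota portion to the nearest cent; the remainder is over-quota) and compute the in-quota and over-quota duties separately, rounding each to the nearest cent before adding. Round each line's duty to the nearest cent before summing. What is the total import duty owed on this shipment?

$229,400.04

Line 1 (E-930, Orara, 3,016 kg, $449,384.00):
Base rate for E-930 is 4% + $0.26/kg.
Origin Orara qualifies under the Vinmark–Orara agreement and E-930 is covered: preferential rate Free applies instead.
The additional-duty order on E-930 targets Ravia, not Orara; it does not apply.
Duty = $449,384.00 × 0% = $0.00.
Line 2 (S-539, Orara, 8,674 units, $1,720,401.16):
Code S-539 is under a tariff-rate quota (threshold 4,522 units). In-quota: 4,522 units at 4%; over-quota: 4,152 units at 23.5%.
Pro-rata value split: in-quota = $1,720,401.16 × 4,522/8,674 = $896,893.48; over-quota = $1,720,401.16 − $896,893.48 = $823,507.68.
In-quota duty = $896,893.48 × 4% = $35,875.74. Over-quota duty = $823,507.68 × 23.5% = $193,524.30.
Line duty = $35,875.74 + $193,524.30 = $229,400.04.
Total = $0.00 + $229,400.04 = $229,400.04.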